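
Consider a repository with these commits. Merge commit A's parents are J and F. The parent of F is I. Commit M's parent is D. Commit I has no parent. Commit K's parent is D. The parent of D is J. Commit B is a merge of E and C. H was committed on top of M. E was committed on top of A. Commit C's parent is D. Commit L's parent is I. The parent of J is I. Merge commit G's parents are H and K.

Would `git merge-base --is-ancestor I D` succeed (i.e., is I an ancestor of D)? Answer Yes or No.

Ancestors of D (commits reachable by following parents): {D, I, J}.
I is in that set, so it is an ancestor of D.

Yes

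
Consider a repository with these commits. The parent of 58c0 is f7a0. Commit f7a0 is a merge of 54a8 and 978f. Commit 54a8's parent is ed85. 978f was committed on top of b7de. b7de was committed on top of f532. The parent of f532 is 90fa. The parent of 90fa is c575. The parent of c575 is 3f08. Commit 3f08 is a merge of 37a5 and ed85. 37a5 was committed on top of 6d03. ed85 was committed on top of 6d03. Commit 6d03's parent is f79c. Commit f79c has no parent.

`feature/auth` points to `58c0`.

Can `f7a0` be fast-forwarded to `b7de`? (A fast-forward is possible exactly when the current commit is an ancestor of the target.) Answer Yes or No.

A fast-forward from f7a0 to b7de is possible iff f7a0 is an ancestor of b7de.
Ancestors of b7de: {37a5, 3f08, 6d03, 90fa, b7de, c575, ed85, f532, f79c}.
f7a0 is not among them, so fast-forward is not possible.

No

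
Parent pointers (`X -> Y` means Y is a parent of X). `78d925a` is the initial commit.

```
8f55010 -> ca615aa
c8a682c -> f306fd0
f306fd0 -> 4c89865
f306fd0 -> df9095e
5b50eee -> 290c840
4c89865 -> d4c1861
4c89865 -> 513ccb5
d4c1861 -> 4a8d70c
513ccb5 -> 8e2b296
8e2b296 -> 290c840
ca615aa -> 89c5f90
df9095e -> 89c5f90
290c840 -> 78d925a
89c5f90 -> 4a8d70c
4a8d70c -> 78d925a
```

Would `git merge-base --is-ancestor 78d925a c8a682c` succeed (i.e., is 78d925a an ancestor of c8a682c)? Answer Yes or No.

Ancestors of c8a682c (commits reachable by following parents): {290c840, 4a8d70c, 4c89865, 513ccb5, 78d925a, 89c5f90, 8e2b296, c8a682c, d4c1861, df9095e, f306fd0}.
78d925a is in that set, so it is an ancestor of c8a682c.

Yes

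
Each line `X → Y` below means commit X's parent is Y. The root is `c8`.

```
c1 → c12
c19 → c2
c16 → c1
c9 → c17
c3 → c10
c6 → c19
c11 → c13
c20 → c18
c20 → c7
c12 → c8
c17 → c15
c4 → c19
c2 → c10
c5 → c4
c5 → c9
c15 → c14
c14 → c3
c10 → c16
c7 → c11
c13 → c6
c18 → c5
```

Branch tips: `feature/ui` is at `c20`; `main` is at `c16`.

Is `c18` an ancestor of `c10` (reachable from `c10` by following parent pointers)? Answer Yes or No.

Ancestors of c10: {c1, c10, c12, c16, c8}.
c18 is not in that set, so it is not an ancestor of c10.

No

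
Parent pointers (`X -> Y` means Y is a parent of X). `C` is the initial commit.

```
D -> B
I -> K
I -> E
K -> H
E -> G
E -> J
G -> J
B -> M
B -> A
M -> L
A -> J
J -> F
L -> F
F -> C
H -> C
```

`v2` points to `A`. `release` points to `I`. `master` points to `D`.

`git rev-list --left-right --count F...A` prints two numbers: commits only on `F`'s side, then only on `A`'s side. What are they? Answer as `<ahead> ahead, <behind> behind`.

Reachable from F: {C, F}.
Reachable from A: {A, C, F, J}.
Only in F's history (ahead): {} — 0.
Only in A's history (behind): {A, J} — 2.

0 ahead, 2 behind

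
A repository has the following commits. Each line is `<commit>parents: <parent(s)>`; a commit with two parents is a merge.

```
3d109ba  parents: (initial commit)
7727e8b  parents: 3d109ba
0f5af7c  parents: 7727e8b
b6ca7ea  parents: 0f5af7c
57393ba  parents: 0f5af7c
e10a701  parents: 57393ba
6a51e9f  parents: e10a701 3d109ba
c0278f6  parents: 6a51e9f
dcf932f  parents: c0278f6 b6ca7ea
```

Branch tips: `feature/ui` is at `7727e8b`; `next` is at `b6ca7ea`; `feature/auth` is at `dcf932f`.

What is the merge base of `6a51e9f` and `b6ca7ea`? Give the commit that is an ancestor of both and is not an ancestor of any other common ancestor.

0f5af7c

Ancestors of 6a51e9f: {0f5af7c, 3d109ba, 57393ba, 6a51e9f, 7727e8b, e10a701}.
Ancestors of b6ca7ea: {0f5af7c, 3d109ba, 7727e8b, b6ca7ea}.
Common ancestors: {0f5af7c, 3d109ba, 7727e8b}.
Among these, 0f5af7c is not an ancestor of any other common ancestor — it is the merge base.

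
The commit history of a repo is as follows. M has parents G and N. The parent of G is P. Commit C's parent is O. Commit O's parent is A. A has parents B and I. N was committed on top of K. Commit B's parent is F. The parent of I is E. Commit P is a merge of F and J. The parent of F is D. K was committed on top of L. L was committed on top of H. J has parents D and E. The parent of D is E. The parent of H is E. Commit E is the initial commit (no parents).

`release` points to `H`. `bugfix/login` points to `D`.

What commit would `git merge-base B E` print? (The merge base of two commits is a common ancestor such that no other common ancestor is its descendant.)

E

Ancestors of B: {B, D, E, F}.
Ancestors of E: {E}.
Common ancestors: {E}.
The only common ancestor is E, so it is the merge base.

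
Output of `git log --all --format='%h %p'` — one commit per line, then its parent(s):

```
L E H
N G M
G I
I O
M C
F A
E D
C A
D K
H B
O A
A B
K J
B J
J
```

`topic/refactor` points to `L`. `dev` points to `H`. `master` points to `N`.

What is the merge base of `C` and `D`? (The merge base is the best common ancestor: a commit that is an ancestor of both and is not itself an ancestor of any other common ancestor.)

J

Ancestors of C: {A, B, C, J}.
Ancestors of D: {D, J, K}.
Common ancestors: {J}.
The only common ancestor is J, so it is the merge base.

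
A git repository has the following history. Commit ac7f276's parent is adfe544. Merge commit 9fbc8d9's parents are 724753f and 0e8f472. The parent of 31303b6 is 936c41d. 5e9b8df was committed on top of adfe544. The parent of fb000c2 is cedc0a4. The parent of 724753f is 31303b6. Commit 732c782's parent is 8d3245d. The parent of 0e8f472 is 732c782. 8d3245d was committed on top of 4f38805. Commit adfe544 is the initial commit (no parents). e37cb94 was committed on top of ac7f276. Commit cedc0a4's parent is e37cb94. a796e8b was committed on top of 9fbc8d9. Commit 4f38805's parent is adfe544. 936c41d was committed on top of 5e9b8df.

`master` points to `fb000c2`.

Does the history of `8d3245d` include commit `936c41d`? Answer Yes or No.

Ancestors of 8d3245d: {4f38805, 8d3245d, adfe544}.
936c41d is not in that set, so it is not an ancestor of 8d3245d.

No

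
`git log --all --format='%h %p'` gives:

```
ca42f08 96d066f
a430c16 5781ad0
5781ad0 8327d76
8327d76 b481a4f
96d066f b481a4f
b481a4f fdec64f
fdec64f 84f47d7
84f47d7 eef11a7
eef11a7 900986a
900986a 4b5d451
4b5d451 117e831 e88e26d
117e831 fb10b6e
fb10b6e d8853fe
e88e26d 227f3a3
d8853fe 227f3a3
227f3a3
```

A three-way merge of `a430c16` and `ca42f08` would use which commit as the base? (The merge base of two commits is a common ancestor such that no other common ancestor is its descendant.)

b481a4f

Ancestors of a430c16: {117e831, 227f3a3, 4b5d451, 5781ad0, 8327d76, 84f47d7, 900986a, a430c16, b481a4f, d8853fe, e88e26d, eef11a7, fb10b6e, fdec64f}.
Ancestors of ca42f08: {117e831, 227f3a3, 4b5d451, 84f47d7, 900986a, 96d066f, b481a4f, ca42f08, d8853fe, e88e26d, eef11a7, fb10b6e, fdec64f}.
Common ancestors: {117e831, 227f3a3, 4b5d451, 84f47d7, 900986a, b481a4f, d8853fe, e88e26d, eef11a7, fb10b6e, fdec64f}.
Among these, b481a4f is not an ancestor of any other common ancestor — it is the merge base.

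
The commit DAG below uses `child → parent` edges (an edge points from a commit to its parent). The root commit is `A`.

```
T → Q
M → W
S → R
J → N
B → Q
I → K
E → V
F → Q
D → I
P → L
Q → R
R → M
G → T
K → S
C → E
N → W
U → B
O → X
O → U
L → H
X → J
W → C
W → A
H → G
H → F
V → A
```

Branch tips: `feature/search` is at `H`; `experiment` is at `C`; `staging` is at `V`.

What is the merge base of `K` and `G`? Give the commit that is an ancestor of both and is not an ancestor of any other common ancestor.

Ancestors of K: {A, C, E, K, M, R, S, V, W}.
Ancestors of G: {A, C, E, G, M, Q, R, T, V, W}.
Common ancestors: {A, C, E, M, R, V, W}.
Among these, R is not an ancestor of any other common ancestor — it is the merge base.

R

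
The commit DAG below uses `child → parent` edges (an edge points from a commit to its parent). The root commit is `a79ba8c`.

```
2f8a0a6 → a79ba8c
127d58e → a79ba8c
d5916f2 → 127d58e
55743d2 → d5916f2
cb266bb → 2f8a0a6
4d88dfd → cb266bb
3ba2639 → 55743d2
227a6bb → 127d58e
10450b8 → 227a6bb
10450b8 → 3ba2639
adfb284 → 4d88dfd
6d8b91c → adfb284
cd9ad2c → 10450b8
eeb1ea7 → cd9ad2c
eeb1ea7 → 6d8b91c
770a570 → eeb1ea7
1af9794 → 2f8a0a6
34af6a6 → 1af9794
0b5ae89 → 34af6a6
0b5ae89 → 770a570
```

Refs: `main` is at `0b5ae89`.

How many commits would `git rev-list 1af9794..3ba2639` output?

Reachable from 3ba2639: {127d58e, 3ba2639, 55743d2, a79ba8c, d5916f2}.
Reachable from 1af9794: {1af9794, 2f8a0a6, a79ba8c}.
In 3ba2639's history but not 1af9794's: {127d58e, 3ba2639, 55743d2, d5916f2} — 4 commits.

4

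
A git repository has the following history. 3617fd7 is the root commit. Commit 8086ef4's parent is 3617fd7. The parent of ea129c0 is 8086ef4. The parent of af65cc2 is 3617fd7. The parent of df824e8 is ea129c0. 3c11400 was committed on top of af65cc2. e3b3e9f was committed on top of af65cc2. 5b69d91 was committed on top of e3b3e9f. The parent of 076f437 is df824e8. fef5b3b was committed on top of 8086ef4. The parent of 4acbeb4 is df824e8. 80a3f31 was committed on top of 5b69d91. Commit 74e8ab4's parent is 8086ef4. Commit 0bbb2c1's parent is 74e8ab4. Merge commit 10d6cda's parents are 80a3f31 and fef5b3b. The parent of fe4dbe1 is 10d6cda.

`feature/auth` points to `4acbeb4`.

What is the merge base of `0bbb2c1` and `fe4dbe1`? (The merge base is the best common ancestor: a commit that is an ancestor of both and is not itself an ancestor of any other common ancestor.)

Ancestors of 0bbb2c1: {0bbb2c1, 3617fd7, 74e8ab4, 8086ef4}.
Ancestors of fe4dbe1: {10d6cda, 3617fd7, 5b69d91, 8086ef4, 80a3f31, af65cc2, e3b3e9f, fe4dbe1, fef5b3b}.
Common ancestors: {3617fd7, 8086ef4}.
Among these, 8086ef4 is not an ancestor of any other common ancestor — it is the merge base.

8086ef4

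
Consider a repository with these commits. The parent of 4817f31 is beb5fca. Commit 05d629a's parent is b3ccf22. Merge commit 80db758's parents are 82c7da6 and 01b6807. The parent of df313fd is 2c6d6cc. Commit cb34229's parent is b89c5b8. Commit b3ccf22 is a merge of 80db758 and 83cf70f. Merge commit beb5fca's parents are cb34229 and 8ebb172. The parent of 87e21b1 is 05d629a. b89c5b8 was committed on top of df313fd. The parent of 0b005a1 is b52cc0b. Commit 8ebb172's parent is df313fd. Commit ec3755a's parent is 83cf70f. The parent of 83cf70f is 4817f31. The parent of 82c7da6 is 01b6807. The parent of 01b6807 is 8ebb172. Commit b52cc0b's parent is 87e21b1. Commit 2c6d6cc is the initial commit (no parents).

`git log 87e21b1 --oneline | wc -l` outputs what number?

Walking parent pointers from 87e21b1: reachable set = {01b6807, 05d629a, 2c6d6cc, 4817f31, 80db758, 82c7da6, 83cf70f, 87e21b1, 8ebb172, b3ccf22, b89c5b8, beb5fca, cb34229, df313fd}.
That is 14 commits.

14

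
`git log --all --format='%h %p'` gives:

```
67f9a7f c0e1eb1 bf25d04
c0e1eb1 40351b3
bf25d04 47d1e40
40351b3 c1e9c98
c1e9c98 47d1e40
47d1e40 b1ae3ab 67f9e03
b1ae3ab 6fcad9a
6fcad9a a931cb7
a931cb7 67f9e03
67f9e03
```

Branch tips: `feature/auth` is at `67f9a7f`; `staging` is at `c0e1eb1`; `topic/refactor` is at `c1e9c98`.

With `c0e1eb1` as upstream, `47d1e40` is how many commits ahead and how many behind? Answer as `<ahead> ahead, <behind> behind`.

0 ahead, 3 behind

Reachable from 47d1e40: {47d1e40, 67f9e03, 6fcad9a, a931cb7, b1ae3ab}.
Reachable from c0e1eb1: {40351b3, 47d1e40, 67f9e03, 6fcad9a, a931cb7, b1ae3ab, c0e1eb1, c1e9c98}.
Only in 47d1e40's history (ahead): {} — 0.
Only in c0e1eb1's history (behind): {40351b3, c0e1eb1, c1e9c98} — 3.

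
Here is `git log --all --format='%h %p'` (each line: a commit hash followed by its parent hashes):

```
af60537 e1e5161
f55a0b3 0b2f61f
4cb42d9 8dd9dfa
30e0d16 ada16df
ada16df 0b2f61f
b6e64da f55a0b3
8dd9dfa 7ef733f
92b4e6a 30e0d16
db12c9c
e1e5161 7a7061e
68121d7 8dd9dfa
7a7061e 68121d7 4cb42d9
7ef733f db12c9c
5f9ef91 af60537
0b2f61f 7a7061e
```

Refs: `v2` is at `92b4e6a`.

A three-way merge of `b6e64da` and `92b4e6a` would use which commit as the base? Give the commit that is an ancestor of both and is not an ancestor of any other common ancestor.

0b2f61f

Ancestors of b6e64da: {0b2f61f, 4cb42d9, 68121d7, 7a7061e, 7ef733f, 8dd9dfa, b6e64da, db12c9c, f55a0b3}.
Ancestors of 92b4e6a: {0b2f61f, 30e0d16, 4cb42d9, 68121d7, 7a7061e, 7ef733f, 8dd9dfa, 92b4e6a, ada16df, db12c9c}.
Common ancestors: {0b2f61f, 4cb42d9, 68121d7, 7a7061e, 7ef733f, 8dd9dfa, db12c9c}.
Among these, 0b2f61f is not an ancestor of any other common ancestor — it is the merge base.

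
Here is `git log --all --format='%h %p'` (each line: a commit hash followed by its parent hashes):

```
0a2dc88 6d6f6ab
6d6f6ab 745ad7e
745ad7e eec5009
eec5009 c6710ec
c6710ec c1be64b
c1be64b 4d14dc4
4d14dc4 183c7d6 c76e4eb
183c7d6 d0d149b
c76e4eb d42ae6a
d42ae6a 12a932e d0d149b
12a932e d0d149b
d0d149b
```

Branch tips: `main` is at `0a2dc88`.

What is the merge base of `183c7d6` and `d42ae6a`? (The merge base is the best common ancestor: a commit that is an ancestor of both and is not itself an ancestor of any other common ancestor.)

d0d149b

Ancestors of 183c7d6: {183c7d6, d0d149b}.
Ancestors of d42ae6a: {12a932e, d0d149b, d42ae6a}.
Common ancestors: {d0d149b}.
The only common ancestor is d0d149b, so it is the merge base.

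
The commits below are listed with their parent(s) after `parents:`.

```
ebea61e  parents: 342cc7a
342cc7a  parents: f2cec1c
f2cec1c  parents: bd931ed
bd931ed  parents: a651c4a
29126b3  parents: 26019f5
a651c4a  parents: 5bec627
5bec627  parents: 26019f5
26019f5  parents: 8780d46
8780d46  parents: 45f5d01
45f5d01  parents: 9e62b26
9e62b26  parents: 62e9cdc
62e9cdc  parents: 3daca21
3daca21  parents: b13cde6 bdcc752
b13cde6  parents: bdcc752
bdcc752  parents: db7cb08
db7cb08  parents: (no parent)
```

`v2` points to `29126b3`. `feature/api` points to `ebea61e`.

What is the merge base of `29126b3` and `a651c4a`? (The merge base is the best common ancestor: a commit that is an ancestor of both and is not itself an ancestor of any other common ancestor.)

Ancestors of 29126b3: {26019f5, 29126b3, 3daca21, 45f5d01, 62e9cdc, 8780d46, 9e62b26, b13cde6, bdcc752, db7cb08}.
Ancestors of a651c4a: {26019f5, 3daca21, 45f5d01, 5bec627, 62e9cdc, 8780d46, 9e62b26, a651c4a, b13cde6, bdcc752, db7cb08}.
Common ancestors: {26019f5, 3daca21, 45f5d01, 62e9cdc, 8780d46, 9e62b26, b13cde6, bdcc752, db7cb08}.
Among these, 26019f5 is not an ancestor of any other common ancestor — it is the merge base.

26019f5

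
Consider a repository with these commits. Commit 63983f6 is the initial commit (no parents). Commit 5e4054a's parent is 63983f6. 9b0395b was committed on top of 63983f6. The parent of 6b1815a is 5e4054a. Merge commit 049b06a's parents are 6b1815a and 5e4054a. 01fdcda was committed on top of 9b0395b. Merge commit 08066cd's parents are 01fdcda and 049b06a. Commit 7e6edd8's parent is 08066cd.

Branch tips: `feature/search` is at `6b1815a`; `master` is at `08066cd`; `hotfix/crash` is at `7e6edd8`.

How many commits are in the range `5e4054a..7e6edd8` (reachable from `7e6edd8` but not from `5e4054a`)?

6

Reachable from 7e6edd8: {01fdcda, 049b06a, 08066cd, 5e4054a, 63983f6, 6b1815a, 7e6edd8, 9b0395b}.
Reachable from 5e4054a: {5e4054a, 63983f6}.
In 7e6edd8's history but not 5e4054a's: {01fdcda, 049b06a, 08066cd, 6b1815a, 7e6edd8, 9b0395b} — 6 commits.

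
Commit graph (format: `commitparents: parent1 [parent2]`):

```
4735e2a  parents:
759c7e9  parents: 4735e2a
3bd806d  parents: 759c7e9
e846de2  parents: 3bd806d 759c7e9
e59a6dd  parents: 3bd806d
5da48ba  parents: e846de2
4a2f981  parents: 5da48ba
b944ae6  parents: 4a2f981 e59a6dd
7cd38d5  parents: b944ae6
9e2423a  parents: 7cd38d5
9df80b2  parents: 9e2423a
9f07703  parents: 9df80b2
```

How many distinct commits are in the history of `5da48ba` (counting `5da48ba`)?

5

Walking parent pointers from 5da48ba: reachable set = {3bd806d, 4735e2a, 5da48ba, 759c7e9, e846de2}.
That is 5 commits.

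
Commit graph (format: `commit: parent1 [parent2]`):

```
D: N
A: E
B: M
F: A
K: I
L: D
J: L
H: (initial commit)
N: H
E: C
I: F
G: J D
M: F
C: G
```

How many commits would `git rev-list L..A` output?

5

Reachable from A: {A, C, D, E, G, H, J, L, N}.
Reachable from L: {D, H, L, N}.
In A's history but not L's: {A, C, E, G, J} — 5 commits.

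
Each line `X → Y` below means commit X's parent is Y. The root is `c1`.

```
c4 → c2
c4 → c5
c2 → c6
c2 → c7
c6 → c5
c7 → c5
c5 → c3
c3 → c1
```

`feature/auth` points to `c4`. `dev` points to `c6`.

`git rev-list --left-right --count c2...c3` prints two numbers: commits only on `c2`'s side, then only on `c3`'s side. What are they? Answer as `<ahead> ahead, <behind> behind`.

4 ahead, 0 behind

Reachable from c2: {c1, c2, c3, c5, c6, c7}.
Reachable from c3: {c1, c3}.
Only in c2's history (ahead): {c2, c5, c6, c7} — 4.
Only in c3's history (behind): {} — 0.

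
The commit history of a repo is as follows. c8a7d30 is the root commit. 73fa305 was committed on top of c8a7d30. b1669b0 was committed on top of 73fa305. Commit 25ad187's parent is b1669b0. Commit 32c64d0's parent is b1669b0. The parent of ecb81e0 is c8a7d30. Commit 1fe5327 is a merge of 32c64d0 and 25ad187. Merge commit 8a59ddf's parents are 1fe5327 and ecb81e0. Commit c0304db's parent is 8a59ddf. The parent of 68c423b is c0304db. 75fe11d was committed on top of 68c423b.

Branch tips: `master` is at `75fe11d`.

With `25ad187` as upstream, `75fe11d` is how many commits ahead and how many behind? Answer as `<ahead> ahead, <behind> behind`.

Reachable from 75fe11d: {1fe5327, 25ad187, 32c64d0, 68c423b, 73fa305, 75fe11d, 8a59ddf, b1669b0, c0304db, c8a7d30, ecb81e0}.
Reachable from 25ad187: {25ad187, 73fa305, b1669b0, c8a7d30}.
Only in 75fe11d's history (ahead): {1fe5327, 32c64d0, 68c423b, 75fe11d, 8a59ddf, c0304db, ecb81e0} — 7.
Only in 25ad187's history (behind): {} — 0.

7 ahead, 0 behind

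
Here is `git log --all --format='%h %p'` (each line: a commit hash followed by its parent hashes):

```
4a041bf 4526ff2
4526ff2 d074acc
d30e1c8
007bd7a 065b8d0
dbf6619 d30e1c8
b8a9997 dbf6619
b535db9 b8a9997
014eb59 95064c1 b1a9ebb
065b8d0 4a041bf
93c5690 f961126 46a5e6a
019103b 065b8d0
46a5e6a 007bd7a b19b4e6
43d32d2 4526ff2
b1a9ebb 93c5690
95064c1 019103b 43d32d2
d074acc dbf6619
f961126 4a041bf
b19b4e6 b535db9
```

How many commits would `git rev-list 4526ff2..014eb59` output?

Reachable from 014eb59: {007bd7a, 014eb59, 019103b, 065b8d0, 43d32d2, 4526ff2, 46a5e6a, 4a041bf, 93c5690, 95064c1, b19b4e6, b1a9ebb, b535db9, b8a9997, d074acc, d30e1c8, dbf6619, f961126}.
Reachable from 4526ff2: {4526ff2, d074acc, d30e1c8, dbf6619}.
In 014eb59's history but not 4526ff2's: {007bd7a, 014eb59, 019103b, 065b8d0, 43d32d2, 46a5e6a, 4a041bf, 93c5690, 95064c1, b19b4e6, b1a9ebb, b535db9, b8a9997, f961126} — 14 commits.

14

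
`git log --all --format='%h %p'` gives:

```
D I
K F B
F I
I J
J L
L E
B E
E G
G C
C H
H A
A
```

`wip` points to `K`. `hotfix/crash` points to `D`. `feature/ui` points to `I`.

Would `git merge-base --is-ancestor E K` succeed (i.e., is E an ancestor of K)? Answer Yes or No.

Yes

Ancestors of K (commits reachable by following parents): {A, B, C, E, F, G, H, I, J, K, L}.
E is in that set, so it is an ancestor of K.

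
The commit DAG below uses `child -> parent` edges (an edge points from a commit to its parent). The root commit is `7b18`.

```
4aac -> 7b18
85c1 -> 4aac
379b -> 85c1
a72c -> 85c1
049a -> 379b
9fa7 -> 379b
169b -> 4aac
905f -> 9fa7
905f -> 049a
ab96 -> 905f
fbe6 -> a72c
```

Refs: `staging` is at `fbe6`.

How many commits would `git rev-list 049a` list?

Walking parent pointers from 049a: reachable set = {049a, 379b, 4aac, 7b18, 85c1}.
That is 5 commits.

5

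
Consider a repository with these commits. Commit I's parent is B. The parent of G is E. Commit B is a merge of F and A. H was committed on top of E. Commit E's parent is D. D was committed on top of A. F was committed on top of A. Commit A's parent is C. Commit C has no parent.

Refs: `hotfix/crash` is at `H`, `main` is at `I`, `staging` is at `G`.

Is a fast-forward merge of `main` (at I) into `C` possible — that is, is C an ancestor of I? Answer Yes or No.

A fast-forward from C to I is possible iff C is an ancestor of I.
Ancestors of I: {A, B, C, F, I}.
C is among them, so fast-forward is possible.

Yes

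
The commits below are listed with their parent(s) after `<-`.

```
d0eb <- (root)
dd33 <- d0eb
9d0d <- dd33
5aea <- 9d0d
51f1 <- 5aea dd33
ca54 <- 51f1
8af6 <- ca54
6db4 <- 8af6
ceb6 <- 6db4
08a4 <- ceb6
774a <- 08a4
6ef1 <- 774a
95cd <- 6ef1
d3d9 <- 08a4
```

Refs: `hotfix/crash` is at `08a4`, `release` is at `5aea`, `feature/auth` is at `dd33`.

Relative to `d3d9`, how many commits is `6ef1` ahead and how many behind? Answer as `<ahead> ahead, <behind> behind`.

2 ahead, 1 behind

Reachable from 6ef1: {08a4, 51f1, 5aea, 6db4, 6ef1, 774a, 8af6, 9d0d, ca54, ceb6, d0eb, dd33}.
Reachable from d3d9: {08a4, 51f1, 5aea, 6db4, 8af6, 9d0d, ca54, ceb6, d0eb, d3d9, dd33}.
Only in 6ef1's history (ahead): {6ef1, 774a} — 2.
Only in d3d9's history (behind): {d3d9} — 1.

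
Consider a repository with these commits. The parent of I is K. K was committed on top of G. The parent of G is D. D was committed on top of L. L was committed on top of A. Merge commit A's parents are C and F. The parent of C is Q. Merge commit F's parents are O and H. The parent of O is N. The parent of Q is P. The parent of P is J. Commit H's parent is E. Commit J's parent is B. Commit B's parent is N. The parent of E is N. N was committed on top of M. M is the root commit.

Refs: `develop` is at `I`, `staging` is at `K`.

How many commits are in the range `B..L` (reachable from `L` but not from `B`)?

Reachable from L: {A, B, C, E, F, H, J, L, M, N, O, P, Q}.
Reachable from B: {B, M, N}.
In L's history but not B's: {A, C, E, F, H, J, L, O, P, Q} — 10 commits.

10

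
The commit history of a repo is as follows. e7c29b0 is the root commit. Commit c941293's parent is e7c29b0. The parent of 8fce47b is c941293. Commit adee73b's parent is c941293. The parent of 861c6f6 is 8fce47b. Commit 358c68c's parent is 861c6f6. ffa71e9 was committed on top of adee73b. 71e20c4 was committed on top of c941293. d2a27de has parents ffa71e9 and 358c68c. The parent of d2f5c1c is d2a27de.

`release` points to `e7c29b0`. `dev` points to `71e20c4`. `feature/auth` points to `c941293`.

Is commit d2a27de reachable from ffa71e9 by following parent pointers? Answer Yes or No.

Ancestors of ffa71e9: {adee73b, c941293, e7c29b0, ffa71e9}.
d2a27de is not in that set, so it is not an ancestor of ffa71e9.

No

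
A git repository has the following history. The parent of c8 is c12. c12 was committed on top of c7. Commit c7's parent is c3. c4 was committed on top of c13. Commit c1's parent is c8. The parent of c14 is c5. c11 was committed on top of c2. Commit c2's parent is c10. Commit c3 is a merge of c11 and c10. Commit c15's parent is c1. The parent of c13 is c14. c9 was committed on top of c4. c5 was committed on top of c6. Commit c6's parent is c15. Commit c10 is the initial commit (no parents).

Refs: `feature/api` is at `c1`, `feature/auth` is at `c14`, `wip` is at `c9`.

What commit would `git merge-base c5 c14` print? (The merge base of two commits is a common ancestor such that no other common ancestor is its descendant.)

c5

Ancestors of c5: {c1, c10, c11, c12, c15, c2, c3, c5, c6, c7, c8}.
Ancestors of c14: {c1, c10, c11, c12, c14, c15, c2, c3, c5, c6, c7, c8}.
Common ancestors: {c1, c10, c11, c12, c15, c2, c3, c5, c6, c7, c8}.
Among these, c5 is not an ancestor of any other common ancestor — it is the merge base.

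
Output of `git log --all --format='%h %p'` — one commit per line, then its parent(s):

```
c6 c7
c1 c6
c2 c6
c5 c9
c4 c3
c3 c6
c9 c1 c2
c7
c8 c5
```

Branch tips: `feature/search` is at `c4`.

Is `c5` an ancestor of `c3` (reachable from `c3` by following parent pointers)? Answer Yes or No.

No

Ancestors of c3: {c3, c6, c7}.
c5 is not in that set, so it is not an ancestor of c3.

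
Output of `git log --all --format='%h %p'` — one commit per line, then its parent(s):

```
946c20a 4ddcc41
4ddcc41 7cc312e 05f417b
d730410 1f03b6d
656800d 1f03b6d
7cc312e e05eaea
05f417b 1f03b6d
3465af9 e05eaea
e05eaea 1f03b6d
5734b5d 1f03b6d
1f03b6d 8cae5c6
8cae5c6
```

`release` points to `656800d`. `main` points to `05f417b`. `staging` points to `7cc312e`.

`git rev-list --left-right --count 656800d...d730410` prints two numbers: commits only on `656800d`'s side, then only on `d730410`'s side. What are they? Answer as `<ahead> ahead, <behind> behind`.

1 ahead, 1 behind

Reachable from 656800d: {1f03b6d, 656800d, 8cae5c6}.
Reachable from d730410: {1f03b6d, 8cae5c6, d730410}.
Only in 656800d's history (ahead): {656800d} — 1.
Only in d730410's history (behind): {d730410} — 1.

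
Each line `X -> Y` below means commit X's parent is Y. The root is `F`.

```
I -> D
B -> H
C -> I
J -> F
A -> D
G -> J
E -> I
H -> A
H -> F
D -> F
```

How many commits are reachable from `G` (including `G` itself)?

3

Walking parent pointers from G: reachable set = {F, G, J}.
That is 3 commits.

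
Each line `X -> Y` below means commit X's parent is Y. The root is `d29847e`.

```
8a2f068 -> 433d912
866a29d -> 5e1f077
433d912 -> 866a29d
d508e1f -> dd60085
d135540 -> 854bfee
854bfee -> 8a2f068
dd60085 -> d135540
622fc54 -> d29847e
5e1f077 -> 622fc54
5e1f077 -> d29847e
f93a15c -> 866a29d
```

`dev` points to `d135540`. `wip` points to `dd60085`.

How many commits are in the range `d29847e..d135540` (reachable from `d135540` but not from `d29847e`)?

7

Reachable from d135540: {433d912, 5e1f077, 622fc54, 854bfee, 866a29d, 8a2f068, d135540, d29847e}.
Reachable from d29847e: {d29847e}.
In d135540's history but not d29847e's: {433d912, 5e1f077, 622fc54, 854bfee, 866a29d, 8a2f068, d135540} — 7 commits.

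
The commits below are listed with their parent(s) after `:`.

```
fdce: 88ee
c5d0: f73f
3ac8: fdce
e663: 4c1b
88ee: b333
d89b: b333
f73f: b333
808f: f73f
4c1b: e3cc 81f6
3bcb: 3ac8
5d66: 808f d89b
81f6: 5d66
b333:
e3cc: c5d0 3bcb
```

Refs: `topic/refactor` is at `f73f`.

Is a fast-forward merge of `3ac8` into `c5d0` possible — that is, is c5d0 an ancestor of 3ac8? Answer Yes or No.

A fast-forward from c5d0 to 3ac8 is possible iff c5d0 is an ancestor of 3ac8.
Ancestors of 3ac8: {3ac8, 88ee, b333, fdce}.
c5d0 is not among them, so fast-forward is not possible.

No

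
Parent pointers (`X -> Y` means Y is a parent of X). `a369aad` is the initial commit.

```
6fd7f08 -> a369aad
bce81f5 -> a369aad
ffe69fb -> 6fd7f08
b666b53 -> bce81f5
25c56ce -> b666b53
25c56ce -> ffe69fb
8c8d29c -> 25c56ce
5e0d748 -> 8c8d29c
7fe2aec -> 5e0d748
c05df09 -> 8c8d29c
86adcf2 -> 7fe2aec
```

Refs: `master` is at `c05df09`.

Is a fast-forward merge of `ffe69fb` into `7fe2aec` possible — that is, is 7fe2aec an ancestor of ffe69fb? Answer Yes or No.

A fast-forward from 7fe2aec to ffe69fb is possible iff 7fe2aec is an ancestor of ffe69fb.
Ancestors of ffe69fb: {6fd7f08, a369aad, ffe69fb}.
7fe2aec is not among them, so fast-forward is not possible.

No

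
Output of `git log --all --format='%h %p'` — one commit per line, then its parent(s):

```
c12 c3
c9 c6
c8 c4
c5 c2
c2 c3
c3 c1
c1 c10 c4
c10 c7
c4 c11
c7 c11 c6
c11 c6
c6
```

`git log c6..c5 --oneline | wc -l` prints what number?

8

Reachable from c5: {c1, c10, c11, c2, c3, c4, c5, c6, c7}.
Reachable from c6: {c6}.
In c5's history but not c6's: {c1, c10, c11, c2, c3, c4, c5, c7} — 8 commits.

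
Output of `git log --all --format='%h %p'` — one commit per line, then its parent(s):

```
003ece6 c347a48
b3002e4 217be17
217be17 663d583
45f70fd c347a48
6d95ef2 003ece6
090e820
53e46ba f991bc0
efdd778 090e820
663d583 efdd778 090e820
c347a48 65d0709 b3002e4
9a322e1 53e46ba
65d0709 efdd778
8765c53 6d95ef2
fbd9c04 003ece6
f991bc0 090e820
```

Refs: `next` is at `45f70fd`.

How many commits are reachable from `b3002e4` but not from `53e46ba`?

4

Reachable from b3002e4: {090e820, 217be17, 663d583, b3002e4, efdd778}.
Reachable from 53e46ba: {090e820, 53e46ba, f991bc0}.
In b3002e4's history but not 53e46ba's: {217be17, 663d583, b3002e4, efdd778} — 4 commits.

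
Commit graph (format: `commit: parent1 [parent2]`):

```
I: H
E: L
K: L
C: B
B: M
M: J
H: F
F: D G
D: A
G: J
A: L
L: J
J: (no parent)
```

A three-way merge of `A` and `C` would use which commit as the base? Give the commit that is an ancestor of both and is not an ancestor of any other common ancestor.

Ancestors of A: {A, J, L}.
Ancestors of C: {B, C, J, M}.
Common ancestors: {J}.
The only common ancestor is J, so it is the merge base.

J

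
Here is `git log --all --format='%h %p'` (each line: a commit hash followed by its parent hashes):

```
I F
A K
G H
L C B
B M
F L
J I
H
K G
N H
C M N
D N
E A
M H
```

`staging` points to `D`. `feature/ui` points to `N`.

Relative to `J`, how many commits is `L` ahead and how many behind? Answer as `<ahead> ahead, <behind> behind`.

Reachable from L: {B, C, H, L, M, N}.
Reachable from J: {B, C, F, H, I, J, L, M, N}.
Only in L's history (ahead): {} — 0.
Only in J's history (behind): {F, I, J} — 3.

0 ahead, 3 behind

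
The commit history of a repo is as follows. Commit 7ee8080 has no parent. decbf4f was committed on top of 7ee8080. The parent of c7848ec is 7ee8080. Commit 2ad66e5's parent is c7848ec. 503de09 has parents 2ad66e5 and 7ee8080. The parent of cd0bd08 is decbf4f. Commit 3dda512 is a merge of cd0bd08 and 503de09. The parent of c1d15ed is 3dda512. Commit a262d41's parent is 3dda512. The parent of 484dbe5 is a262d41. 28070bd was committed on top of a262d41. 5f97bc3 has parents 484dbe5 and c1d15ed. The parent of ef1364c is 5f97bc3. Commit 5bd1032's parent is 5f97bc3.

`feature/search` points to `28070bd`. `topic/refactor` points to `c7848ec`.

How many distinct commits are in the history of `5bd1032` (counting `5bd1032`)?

Walking parent pointers from 5bd1032: reachable set = {2ad66e5, 3dda512, 484dbe5, 503de09, 5bd1032, 5f97bc3, 7ee8080, a262d41, c1d15ed, c7848ec, cd0bd08, decbf4f}.
That is 12 commits.

12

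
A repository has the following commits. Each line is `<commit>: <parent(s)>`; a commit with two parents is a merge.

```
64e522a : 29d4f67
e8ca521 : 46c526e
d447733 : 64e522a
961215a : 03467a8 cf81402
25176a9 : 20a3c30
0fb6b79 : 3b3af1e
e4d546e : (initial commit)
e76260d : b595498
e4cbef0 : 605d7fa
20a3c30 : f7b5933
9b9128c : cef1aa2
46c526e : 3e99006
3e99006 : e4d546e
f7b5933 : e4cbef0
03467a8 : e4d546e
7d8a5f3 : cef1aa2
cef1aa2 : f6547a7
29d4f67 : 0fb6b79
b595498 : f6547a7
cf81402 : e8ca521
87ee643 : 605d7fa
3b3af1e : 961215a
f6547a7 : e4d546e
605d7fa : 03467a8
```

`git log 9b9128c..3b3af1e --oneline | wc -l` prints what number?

7

Reachable from 3b3af1e: {03467a8, 3b3af1e, 3e99006, 46c526e, 961215a, cf81402, e4d546e, e8ca521}.
Reachable from 9b9128c: {9b9128c, cef1aa2, e4d546e, f6547a7}.
In 3b3af1e's history but not 9b9128c's: {03467a8, 3b3af1e, 3e99006, 46c526e, 961215a, cf81402, e8ca521} — 7 commits.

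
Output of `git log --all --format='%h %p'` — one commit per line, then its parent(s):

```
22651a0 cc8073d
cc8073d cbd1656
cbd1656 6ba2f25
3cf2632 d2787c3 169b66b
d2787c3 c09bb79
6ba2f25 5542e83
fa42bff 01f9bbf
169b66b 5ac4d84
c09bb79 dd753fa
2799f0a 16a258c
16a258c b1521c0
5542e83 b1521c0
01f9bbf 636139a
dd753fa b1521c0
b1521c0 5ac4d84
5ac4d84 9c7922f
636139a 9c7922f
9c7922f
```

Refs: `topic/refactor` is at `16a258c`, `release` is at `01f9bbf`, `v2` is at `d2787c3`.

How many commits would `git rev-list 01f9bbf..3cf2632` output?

7

Reachable from 3cf2632: {169b66b, 3cf2632, 5ac4d84, 9c7922f, b1521c0, c09bb79, d2787c3, dd753fa}.
Reachable from 01f9bbf: {01f9bbf, 636139a, 9c7922f}.
In 3cf2632's history but not 01f9bbf's: {169b66b, 3cf2632, 5ac4d84, b1521c0, c09bb79, d2787c3, dd753fa} — 7 commits.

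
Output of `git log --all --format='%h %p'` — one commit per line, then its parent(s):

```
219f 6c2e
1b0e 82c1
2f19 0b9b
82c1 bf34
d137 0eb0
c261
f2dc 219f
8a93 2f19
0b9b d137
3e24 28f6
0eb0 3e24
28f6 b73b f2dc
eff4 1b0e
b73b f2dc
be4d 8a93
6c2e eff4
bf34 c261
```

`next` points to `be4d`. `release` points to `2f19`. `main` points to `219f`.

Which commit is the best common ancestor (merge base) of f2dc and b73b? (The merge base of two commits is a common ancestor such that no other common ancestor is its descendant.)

Ancestors of f2dc: {1b0e, 219f, 6c2e, 82c1, bf34, c261, eff4, f2dc}.
Ancestors of b73b: {1b0e, 219f, 6c2e, 82c1, b73b, bf34, c261, eff4, f2dc}.
Common ancestors: {1b0e, 219f, 6c2e, 82c1, bf34, c261, eff4, f2dc}.
Among these, f2dc is not an ancestor of any other common ancestor — it is the merge base.

f2dc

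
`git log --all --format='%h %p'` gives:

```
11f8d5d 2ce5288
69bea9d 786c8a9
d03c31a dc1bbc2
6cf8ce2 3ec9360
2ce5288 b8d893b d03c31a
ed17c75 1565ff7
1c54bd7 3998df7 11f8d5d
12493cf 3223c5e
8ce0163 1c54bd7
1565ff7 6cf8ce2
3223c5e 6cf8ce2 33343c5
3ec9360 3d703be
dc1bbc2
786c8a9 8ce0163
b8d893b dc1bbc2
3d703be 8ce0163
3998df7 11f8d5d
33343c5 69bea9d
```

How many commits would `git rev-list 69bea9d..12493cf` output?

6

Reachable from 12493cf: {11f8d5d, 12493cf, 1c54bd7, 2ce5288, 3223c5e, 33343c5, 3998df7, 3d703be, 3ec9360, 69bea9d, 6cf8ce2, 786c8a9, 8ce0163, b8d893b, d03c31a, dc1bbc2}.
Reachable from 69bea9d: {11f8d5d, 1c54bd7, 2ce5288, 3998df7, 69bea9d, 786c8a9, 8ce0163, b8d893b, d03c31a, dc1bbc2}.
In 12493cf's history but not 69bea9d's: {12493cf, 3223c5e, 33343c5, 3d703be, 3ec9360, 6cf8ce2} — 6 commits.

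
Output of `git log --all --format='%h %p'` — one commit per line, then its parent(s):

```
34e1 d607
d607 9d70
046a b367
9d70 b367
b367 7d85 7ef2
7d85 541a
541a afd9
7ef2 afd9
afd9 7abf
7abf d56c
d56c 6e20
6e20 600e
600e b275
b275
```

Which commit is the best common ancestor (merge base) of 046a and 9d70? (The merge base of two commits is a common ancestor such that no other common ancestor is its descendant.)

Ancestors of 046a: {046a, 541a, 600e, 6e20, 7abf, 7d85, 7ef2, afd9, b275, b367, d56c}.
Ancestors of 9d70: {541a, 600e, 6e20, 7abf, 7d85, 7ef2, 9d70, afd9, b275, b367, d56c}.
Common ancestors: {541a, 600e, 6e20, 7abf, 7d85, 7ef2, afd9, b275, b367, d56c}.
Among these, b367 is not an ancestor of any other common ancestor — it is the merge base.

b367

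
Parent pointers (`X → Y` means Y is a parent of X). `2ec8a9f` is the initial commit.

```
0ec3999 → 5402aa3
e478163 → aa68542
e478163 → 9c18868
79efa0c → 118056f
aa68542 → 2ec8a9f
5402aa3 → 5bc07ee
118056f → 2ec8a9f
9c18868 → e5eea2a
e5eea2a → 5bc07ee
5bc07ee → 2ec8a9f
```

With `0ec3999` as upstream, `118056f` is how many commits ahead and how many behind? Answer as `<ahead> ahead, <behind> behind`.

1 ahead, 3 behind

Reachable from 118056f: {118056f, 2ec8a9f}.
Reachable from 0ec3999: {0ec3999, 2ec8a9f, 5402aa3, 5bc07ee}.
Only in 118056f's history (ahead): {118056f} — 1.
Only in 0ec3999's history (behind): {0ec3999, 5402aa3, 5bc07ee} — 3.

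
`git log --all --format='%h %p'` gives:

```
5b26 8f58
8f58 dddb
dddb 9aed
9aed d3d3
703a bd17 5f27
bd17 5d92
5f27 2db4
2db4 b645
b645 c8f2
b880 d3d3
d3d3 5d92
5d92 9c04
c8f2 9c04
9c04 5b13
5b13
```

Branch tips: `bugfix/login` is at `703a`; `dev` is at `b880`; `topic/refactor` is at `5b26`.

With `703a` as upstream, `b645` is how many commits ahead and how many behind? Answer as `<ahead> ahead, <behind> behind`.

0 ahead, 5 behind

Reachable from b645: {5b13, 9c04, b645, c8f2}.
Reachable from 703a: {2db4, 5b13, 5d92, 5f27, 703a, 9c04, b645, bd17, c8f2}.
Only in b645's history (ahead): {} — 0.
Only in 703a's history (behind): {2db4, 5d92, 5f27, 703a, bd17} — 5.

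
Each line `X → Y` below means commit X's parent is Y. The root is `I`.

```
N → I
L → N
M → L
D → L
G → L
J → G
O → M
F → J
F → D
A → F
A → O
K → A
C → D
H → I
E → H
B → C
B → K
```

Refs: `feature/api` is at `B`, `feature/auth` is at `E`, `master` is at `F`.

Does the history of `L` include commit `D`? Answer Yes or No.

Ancestors of L: {I, L, N}.
D is not in that set, so it is not an ancestor of L.

No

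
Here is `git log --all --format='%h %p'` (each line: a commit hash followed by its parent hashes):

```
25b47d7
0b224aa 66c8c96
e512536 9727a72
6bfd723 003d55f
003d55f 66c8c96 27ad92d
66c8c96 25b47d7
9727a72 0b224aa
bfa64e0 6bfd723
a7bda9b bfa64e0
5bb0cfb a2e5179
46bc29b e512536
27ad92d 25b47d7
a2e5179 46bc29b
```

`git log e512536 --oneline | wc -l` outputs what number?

Walking parent pointers from e512536: reachable set = {0b224aa, 25b47d7, 66c8c96, 9727a72, e512536}.
That is 5 commits.

5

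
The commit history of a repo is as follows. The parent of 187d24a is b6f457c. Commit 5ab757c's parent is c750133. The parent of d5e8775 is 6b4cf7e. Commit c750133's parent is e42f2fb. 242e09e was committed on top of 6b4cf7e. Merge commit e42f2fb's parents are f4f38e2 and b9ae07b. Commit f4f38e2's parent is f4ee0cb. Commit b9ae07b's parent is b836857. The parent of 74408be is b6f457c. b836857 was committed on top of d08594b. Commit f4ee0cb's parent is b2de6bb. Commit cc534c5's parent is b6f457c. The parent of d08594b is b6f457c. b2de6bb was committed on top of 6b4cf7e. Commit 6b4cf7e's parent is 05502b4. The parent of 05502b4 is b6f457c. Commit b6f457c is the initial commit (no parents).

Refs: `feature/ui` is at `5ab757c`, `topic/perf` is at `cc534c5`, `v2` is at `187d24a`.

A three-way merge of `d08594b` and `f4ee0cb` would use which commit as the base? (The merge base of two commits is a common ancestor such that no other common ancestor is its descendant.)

b6f457c

Ancestors of d08594b: {b6f457c, d08594b}.
Ancestors of f4ee0cb: {05502b4, 6b4cf7e, b2de6bb, b6f457c, f4ee0cb}.
Common ancestors: {b6f457c}.
The only common ancestor is b6f457c, so it is the merge base.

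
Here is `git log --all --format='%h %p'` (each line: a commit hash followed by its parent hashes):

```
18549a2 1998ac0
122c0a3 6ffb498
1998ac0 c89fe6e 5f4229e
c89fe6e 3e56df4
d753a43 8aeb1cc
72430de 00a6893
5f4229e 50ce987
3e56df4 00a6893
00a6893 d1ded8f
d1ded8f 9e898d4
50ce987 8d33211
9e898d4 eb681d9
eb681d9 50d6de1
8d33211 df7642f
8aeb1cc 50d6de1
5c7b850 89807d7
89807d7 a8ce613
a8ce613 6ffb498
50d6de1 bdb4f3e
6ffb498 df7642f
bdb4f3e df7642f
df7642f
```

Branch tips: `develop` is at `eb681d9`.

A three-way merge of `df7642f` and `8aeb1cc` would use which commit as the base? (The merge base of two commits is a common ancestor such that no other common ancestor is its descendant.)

df7642f

Ancestors of df7642f: {df7642f}.
Ancestors of 8aeb1cc: {50d6de1, 8aeb1cc, bdb4f3e, df7642f}.
Common ancestors: {df7642f}.
The only common ancestor is df7642f, so it is the merge base.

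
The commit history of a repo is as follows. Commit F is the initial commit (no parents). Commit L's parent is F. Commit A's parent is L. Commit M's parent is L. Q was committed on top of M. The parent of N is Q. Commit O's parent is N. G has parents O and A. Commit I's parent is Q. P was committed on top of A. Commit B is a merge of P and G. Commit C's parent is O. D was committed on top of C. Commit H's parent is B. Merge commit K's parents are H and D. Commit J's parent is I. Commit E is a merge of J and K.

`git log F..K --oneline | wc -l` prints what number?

Reachable from K: {A, B, C, D, F, G, H, K, L, M, N, O, P, Q}.
Reachable from F: {F}.
In K's history but not F's: {A, B, C, D, G, H, K, L, M, N, O, P, Q} — 13 commits.

13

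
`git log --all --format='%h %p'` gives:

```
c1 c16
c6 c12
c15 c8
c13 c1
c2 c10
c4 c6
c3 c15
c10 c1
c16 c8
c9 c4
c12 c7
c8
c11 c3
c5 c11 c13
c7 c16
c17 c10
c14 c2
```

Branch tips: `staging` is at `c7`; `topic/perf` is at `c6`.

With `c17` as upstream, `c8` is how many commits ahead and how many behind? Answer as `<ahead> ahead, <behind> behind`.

0 ahead, 4 behind

Reachable from c8: {c8}.
Reachable from c17: {c1, c10, c16, c17, c8}.
Only in c8's history (ahead): {} — 0.
Only in c17's history (behind): {c1, c10, c16, c17} — 4.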